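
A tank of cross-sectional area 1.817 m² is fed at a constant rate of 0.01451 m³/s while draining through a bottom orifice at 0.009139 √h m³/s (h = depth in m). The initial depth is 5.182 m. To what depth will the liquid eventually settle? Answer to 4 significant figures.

Level balance: A dh/dt = 0.01451 − 0.009139 √h. Setting dh/dt = 0:
Q_in = 0.009139 √h_ss ⇒ √h_ss = 0.01451/0.009139 = 1.58770.
h_ss = 1.58770² = 2.52079 m. (Since h₀ = 5.182 m > h_ss, the level will fall toward this value.)

2.521 m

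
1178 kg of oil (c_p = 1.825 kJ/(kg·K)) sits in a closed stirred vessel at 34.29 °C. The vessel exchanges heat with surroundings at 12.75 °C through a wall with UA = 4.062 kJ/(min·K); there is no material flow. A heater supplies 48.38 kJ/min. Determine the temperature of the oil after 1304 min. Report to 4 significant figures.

25.48 °C

First-law balance (no shaft work): M c_p dT/dt = −UA(T − T_amb) + Q̇.
dT/dt = (T_ss − T)/τ with T_ss = T_amb + Q̇/UA = 12.75 + 48.38/4.062 = 24.6604 °C, τ = M c_p/UA = 1178·1.825/4.062 = 529.259 min.
Solution: T(t) = T_ss + (T₀ − T_ss) e^(−t/τ).
T(1304) = 24.6604 + (9.62961)·0.0851090 = 25.4800 °C.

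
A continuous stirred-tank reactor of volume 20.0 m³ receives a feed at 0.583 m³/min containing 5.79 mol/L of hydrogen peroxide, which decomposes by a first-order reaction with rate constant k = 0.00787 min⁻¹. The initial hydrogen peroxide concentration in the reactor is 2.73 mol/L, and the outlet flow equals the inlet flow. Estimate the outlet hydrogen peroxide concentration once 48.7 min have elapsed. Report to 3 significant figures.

4.26 mol/L

Species balance: V dC/dt = Q C_in − Q C − k V C.
dC/dt = (Q/V) C_in − (Q/V + k) C; effective rate a = Q/V + k = 0.029150 + 0.00787 = 0.037020 min⁻¹.
C_ss = Q C_in/(Q + kV) = 4.5591 mol/L; C(t) = C_ss + (C₀ − C_ss) e^(−a t).
C(48.7) = 4.5591 + (-1.8291)·e^(−0.037020·48.7) = 4.5591 + (-1.8291)·0.16482 = 4.2576 mol/L.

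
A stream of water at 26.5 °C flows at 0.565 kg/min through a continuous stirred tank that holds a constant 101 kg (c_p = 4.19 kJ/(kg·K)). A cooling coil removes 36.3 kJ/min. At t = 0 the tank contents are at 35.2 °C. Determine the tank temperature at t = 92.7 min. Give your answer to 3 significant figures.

Energy balance: M c_p dT/dt = ṁ c_p (T_in − T) − 36.3.
Rearrange: dT/dt = (T_ss − T)/τ with τ = M/ṁ = 178.76 min and T_ss = T_in − Q̇/(ṁ c_p) = 11.166 °C.
Solution: T(t) = T_ss + (T₀ − T_ss) e^(−t/τ).
T(92.7) = 11.166 + (24.034)·e^(−92.7/178.76) = 11.166 + (24.034)·0.59537 = 25.475 °C.

25.5 °C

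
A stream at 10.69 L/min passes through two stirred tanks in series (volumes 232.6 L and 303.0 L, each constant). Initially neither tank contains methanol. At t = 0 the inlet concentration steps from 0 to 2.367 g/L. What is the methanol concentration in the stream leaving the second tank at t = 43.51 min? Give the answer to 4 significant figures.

Each tank obeys Vᵢ dCᵢ/dt = Q(Cᵢ₋₁ − Cᵢ), so τᵢ = Vᵢ/Q.
τ₁ = 232.6/10.69 = 21.7587 min; τ₂ = 303.0/10.69 = 28.3442 min.
Tank 1: C₁ = C_in(1 − e^(−t/τ₁)). Tank 2 (τ₁ ≠ τ₂): C₂ = C_in[1 − (τ₁ e^(−t/τ₁) − τ₂ e^(−t/τ₂))/(τ₁ − τ₂)].
At t = 43.51: e^(−t/τ₁) = 0.135381, e^(−t/τ₂) = 0.215444.
C₂ = 2.367·[1 − (21.7587·0.135381 − 28.3442·0.215444)/(-6.58559)] = 2.367·0.520030 = 1.23091 g/L.

1.231 g/L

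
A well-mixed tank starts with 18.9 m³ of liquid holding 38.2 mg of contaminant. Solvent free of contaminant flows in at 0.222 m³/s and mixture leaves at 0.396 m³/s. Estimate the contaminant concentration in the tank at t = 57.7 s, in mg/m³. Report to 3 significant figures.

Total volume: dV/dt = Q_in − Q_out = -0.17400 m³/s, so V(t) = 18.9 − 0.17400 t and V(57.7) = 8.8602 m³.
Solute balance: dm/dt = 0 − Q_out C = −Q_out m/V(t).
Separate: dm/m = −Q_out dt/V(t) ⇒ ln(m/m₀) = −(Q_out/(Q_in−Q_out)) ln(V/V₀).
m = m₀ (V₀/V)^(Q_out/(Q_in−Q_out)) = 38.2 × (18.9/8.8602)^(-2.2759) = 6.8118 mg.
C = m/V = 6.8118/8.8602 = 0.76881 mg/m³.

0.769 mg/m³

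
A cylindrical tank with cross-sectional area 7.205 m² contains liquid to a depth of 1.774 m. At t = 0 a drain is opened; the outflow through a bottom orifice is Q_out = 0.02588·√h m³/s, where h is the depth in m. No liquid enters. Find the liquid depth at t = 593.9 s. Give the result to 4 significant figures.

Unsteady balance on liquid volume: A dh/dt = −0.02588 √h.
This is separable: 2 d(√h)/dt = −0.02588/A, so √h = √h₀ − (0.02588/(2A)) t.
√h = √1.774 − 0.02588·593.9/(2·7.205) = 1.33192 − 1.06663 = 0.265286.
h = 0.265286² = 0.0703768 m.

0.07038 m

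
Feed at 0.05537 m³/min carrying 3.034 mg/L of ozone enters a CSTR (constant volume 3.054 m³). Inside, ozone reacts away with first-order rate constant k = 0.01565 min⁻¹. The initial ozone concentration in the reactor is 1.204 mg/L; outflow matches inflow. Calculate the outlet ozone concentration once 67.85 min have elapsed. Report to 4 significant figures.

Accumulation = in − out − consumed: V dC/dt = Q C_in − Q C − k V C.
dC/dt = (Q/V) C_in − (Q/V + k) C; effective rate a = Q/V + k = 0.0181303 + 0.01565 = 0.0337803 min⁻¹.
C_ss = Q C_in/(Q + kV) = 1.62839 mg/L; C(t) = C_ss + (C₀ − C_ss) e^(−a t).
C(67.85) = 1.62839 + (-0.424386)·e^(−0.0337803·67.85) = 1.62839 + (-0.424386)·0.101065 = 1.58550 mg/L.

1.585 mg/L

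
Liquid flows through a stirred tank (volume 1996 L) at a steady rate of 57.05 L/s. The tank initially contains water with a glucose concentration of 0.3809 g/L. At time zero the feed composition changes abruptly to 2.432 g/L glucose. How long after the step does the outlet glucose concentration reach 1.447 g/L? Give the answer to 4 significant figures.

Species balance: V dC/dt = Q(C_in − C) ⇒ τ = V/Q = 34.9869 s.
C(t) = C_in + (C₀ − C_in) e^(−t/τ). Set C = 1.447 and solve for t:
e^(−t/τ) = (C − C_in)/(C₀ − C_in) = (1.447 − 2.432)/(0.3809 − 2.432) = 0.480230
t = −τ ln(…) = 34.9869 × 0.733490 = 25.6625 s.

25.66 s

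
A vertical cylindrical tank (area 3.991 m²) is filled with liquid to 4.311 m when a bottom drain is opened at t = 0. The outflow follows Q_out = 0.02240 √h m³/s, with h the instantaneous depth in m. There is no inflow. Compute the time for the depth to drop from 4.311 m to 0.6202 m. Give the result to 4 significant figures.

459.2 s

A dh/dt = −Q_out = −0.02240 √h.
This is separable: 2 d(√h)/dt = −0.02240/A, so √h = √h₀ − (0.02240/(2A)) t.
t = 2A(√h₀ − √h)/0.02240 = 2·3.991·(√4.311 − √0.6202)/0.02240
  = 7.98200 × (2.07629 − 0.787528) / 0.02240 = 459.238 s.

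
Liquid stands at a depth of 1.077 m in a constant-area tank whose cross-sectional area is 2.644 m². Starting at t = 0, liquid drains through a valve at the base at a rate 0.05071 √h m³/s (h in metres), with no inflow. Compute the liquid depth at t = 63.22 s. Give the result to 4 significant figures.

0.1862 m

A dh/dt = −Q_out = −0.05071 √h.
∫ h^(−1/2) dh = −(0.05071/A) ∫ dt, giving 2√h = 2√h₀ − (0.05071/A) t.
√h = √1.077 − 0.05071·63.22/(2·2.644) = 1.03779 − 0.606257 = 0.431529.
h = 0.431529² = 0.186218 m.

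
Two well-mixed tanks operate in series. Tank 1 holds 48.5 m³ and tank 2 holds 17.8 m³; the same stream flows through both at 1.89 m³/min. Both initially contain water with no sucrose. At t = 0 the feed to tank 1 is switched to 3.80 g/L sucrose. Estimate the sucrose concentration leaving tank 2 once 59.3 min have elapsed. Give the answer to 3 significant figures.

Species balance on tank i: dCᵢ/dt = (Cᵢ₋₁ − Cᵢ)/τᵢ with τᵢ = Vᵢ/Q.
τ₁ = 48.5/1.89 = 25.661 min; τ₂ = 17.8/1.89 = 9.4180 min.
Solving the cascade with C₁(0)=C₂(0)=0 gives C₂(t) = C_in[1 − (τ₁ e^(−t/τ₁) − τ₂ e^(−t/τ₂))/(τ₁ − τ₂)].
At t = 59.3: e^(−t/τ₁) = 0.099175, e^(−t/τ₂) = 0.0018428.
C₂ = 3.80·[1 − (25.661·0.099175 − 9.4180·0.0018428)/(16.243)] = 3.80·0.84439 = 3.2087 g/L.

3.21 g/L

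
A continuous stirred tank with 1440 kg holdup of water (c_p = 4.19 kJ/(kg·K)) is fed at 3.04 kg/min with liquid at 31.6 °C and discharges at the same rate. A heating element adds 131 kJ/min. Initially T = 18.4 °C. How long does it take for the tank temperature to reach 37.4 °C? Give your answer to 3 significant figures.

First-law balance (no shaft work): M c_p dT/dt = ṁ c_p (T_in − T) + 131.
τ = M/ṁ = 473.68 min; T_ss = T_in + Q̇/(ṁ c_p) = 41.885 °C.
T(t) = T_ss + (T₀ − T_ss) e^(−t/τ). Set T = 37.4:
e^(−t/τ) = (37.4 − 41.885)/(18.4 − 41.885) = 0.19096
t = −473.68 · ln(0.19096) = 784.28 min.

784 min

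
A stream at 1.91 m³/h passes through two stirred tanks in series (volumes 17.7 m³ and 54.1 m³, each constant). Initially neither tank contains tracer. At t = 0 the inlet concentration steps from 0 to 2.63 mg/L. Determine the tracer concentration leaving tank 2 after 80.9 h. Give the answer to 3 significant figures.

Time constants: τᵢ = Vᵢ/Q for each well-mixed tank.
τ₁ = 17.7/1.91 = 9.2670 h; τ₂ = 54.1/1.91 = 28.325 h.
Tank 1: C₁ = C_in(1 − e^(−t/τ₁)). Tank 2 (τ₁ ≠ τ₂): C₂ = C_in[1 − (τ₁ e^(−t/τ₁) − τ₂ e^(−t/τ₂))/(τ₁ − τ₂)].
At t = 80.9: e^(−t/τ₁) = 0.00016168, e^(−t/τ₂) = 0.057488.
C₂ = 2.63·[1 − (9.2670·0.00016168 − 28.325·0.057488)/(-19.058)] = 2.63·0.91464 = 2.4055 mg/L.

2.41 mg/L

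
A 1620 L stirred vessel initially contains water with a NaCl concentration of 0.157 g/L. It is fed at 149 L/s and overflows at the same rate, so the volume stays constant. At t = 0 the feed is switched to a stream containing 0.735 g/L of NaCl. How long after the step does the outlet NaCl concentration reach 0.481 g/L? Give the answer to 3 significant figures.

8.94 s

Accumulation = in − out for the solute gives V dC/dt = Q(C_in − C), so τ = V/Q = 10.872 s.
C(t) = C_in + (C₀ − C_in) e^(−t/τ). Set C = 0.481 and solve for t:
e^(−t/τ) = (C − C_in)/(C₀ − C_in) = (0.481 − 0.735)/(0.157 − 0.735) = 0.43945
t = −τ ln(…) = 10.872 × 0.82224 = 8.9398 s.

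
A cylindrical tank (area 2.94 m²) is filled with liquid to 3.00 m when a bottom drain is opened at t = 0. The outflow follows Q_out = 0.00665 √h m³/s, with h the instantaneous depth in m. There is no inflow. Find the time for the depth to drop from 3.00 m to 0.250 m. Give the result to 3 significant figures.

1090 s

Accumulation of liquid (constant cross-section A): A dh/dt = −0.00665 √h.
Separate and integrate: 2(√h − √h₀) = −(0.00665/A) t.
t = 2A(√h₀ − √h)/0.00665 = 2·2.94·(√3.00 − √0.250)/0.00665
  = 5.8800 × (1.7321 − 0.50000) / 0.00665 = 1089.4 s.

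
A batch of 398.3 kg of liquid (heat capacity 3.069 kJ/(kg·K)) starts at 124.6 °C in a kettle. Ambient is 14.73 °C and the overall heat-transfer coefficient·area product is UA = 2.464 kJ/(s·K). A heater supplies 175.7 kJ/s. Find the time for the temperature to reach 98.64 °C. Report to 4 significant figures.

554.8 s

Heat balance on the well-mixed liquid: M c_p dT/dt = −UA(T − T_amb) + Q̇.
τ = M c_p/UA = 496.097 s; T_ss = T_amb + Q̇/UA = 14.73 + 175.7/2.464 = 86.0368 °C.
T(t) = T_ss + (T₀ − T_ss)e^(−t/τ); set T = 98.64:
t = −τ ln[(T − T_ss)/(T₀ − T_ss)] = −496.097 · ln(0.326819) = 554.809 s.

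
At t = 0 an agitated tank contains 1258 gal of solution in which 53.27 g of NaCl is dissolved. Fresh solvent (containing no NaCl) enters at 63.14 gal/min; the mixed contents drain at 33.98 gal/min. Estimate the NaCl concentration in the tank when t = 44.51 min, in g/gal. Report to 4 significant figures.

0.009124 g/gal

Total volume: dV/dt = Q_in − Q_out = 29.1600 gal/min, so V(t) = 1258 + 29.1600 t and V(44.51) = 2555.91 gal.
No NaCl enters, so dm/dt = −Q_out · (m/V).
Separate: dm/m = −Q_out dt/V(t) ⇒ ln(m/m₀) = −(Q_out/(Q_in−Q_out)) ln(V/V₀).
m = m₀ (V₀/V)^(Q_out/(Q_in−Q_out)) = 53.27 × (1258/2555.91)^(1.16529) = 23.3200 g.
C = m/V = 23.3200/2555.91 = 0.00912395 g/gal.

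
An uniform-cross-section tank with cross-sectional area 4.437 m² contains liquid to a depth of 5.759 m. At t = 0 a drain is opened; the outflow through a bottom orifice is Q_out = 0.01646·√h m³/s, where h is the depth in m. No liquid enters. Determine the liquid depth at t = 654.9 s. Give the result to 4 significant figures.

A dh/dt = −Q_out = −0.01646 √h.
∫ h^(−1/2) dh = −(0.01646/A) ∫ dt, giving 2√h = 2√h₀ − (0.01646/A) t.
√h = √5.759 − 0.01646·654.9/(2·4.437) = 2.39979 − 1.21475 = 1.18505.
h = 1.18505² = 1.40433 m.

1.404 m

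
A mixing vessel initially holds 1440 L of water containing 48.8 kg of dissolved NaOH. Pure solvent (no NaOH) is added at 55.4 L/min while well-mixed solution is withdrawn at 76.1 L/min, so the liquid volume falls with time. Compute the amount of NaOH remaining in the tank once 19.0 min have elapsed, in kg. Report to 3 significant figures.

Let m(t) be the amount of NaOH. Volume: V(t) = V₀ + (Q_in − Q_out) t = 1440 − 20.700 t; V(19.0) = 1046.7 L.
No NaOH enters, so dm/dt = −Q_out · (m/V).
Separate: dm/m = −Q_out dt/V(t) ⇒ ln(m/m₀) = −(Q_out/(Q_in−Q_out)) ln(V/V₀).
m = m₀ (V₀/V)^(Q_out/(Q_in−Q_out)) = 48.8 × (1440/1046.7)^(-3.6763) = 15.104 kg.

15.1 kg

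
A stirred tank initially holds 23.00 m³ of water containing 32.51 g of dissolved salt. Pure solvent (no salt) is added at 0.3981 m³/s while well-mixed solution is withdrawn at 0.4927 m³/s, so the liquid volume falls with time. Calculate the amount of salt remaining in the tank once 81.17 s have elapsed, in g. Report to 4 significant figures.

3.918 g

Let m(t) be the amount of salt. Volume: V(t) = V₀ + (Q_in − Q_out) t = 23.00 − 0.0946000 t; V(81.17) = 15.3213 m³.
No salt enters, so dm/dt = −Q_out · (m/V).
dm/m = −Q_out dt/(V₀ − 0.0946000 t); integrating gives ln(m/m₀) = −(Q_out/(Q_in−Q_out)) ln(V/V₀).
m = m₀ (V₀/V)^(Q_out/(Q_in−Q_out)) = 32.51 × (23.00/15.3213)^(-5.20825) = 3.91848 g.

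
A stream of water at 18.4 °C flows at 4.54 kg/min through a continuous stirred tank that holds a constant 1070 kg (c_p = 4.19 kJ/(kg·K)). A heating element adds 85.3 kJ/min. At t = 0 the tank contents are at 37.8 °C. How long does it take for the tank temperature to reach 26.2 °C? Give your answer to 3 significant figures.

Unsteady energy balance on the tank contents: M c_p dT/dt = ṁ c_p (T_in − T) + 85.3.
τ = M/ṁ = 235.68 min; T_ss = T_in + Q̇/(ṁ c_p) = 22.884 °C.
T(t) = T_ss + (T₀ − T_ss) e^(−t/τ). Set T = 26.2:
e^(−t/τ) = (26.2 − 22.884)/(37.8 − 22.884) = 0.22230
t = −235.68 · ln(0.22230) = 354.40 min.

354 min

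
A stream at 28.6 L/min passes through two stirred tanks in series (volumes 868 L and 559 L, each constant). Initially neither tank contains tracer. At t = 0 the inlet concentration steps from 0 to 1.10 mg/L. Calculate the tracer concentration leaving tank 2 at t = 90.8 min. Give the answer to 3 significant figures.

0.964 mg/L

Each tank obeys Vᵢ dCᵢ/dt = Q(Cᵢ₋₁ − Cᵢ), so τᵢ = Vᵢ/Q.
τ₁ = 868/28.6 = 30.350 min; τ₂ = 559/28.6 = 19.545 min.
Solving the cascade with C₁(0)=C₂(0)=0 gives C₂(t) = C_in[1 − (τ₁ e^(−t/τ₁) − τ₂ e^(−t/τ₂))/(τ₁ − τ₂)].
At t = 90.8: e^(−t/τ₁) = 0.050197, e^(−t/τ₂) = 0.0096039.
C₂ = 1.10·[1 − (30.350·0.050197 − 19.545·0.0096039)/(10.804)] = 1.10·0.87637 = 0.96400 mg/L.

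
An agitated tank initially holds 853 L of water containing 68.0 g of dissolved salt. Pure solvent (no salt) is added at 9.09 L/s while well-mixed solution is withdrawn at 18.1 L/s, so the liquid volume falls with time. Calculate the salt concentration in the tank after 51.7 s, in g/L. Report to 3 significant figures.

0.0359 g/L

Let m(t) be the amount of salt. Volume: V(t) = V₀ + (Q_in − Q_out) t = 853 − 9.0100 t; V(51.7) = 387.18 L.
Solute balance: dm/dt = 0 − Q_out C = −Q_out m/V(t).
Separate: dm/m = −Q_out dt/V(t) ⇒ ln(m/m₀) = −(Q_out/(Q_in−Q_out)) ln(V/V₀).
m = m₀ (V₀/V)^(Q_out/(Q_in−Q_out)) = 68.0 × (853/387.18)^(-2.0089) = 13.912 g.
C = m/V = 13.912/387.18 = 0.035932 g/L.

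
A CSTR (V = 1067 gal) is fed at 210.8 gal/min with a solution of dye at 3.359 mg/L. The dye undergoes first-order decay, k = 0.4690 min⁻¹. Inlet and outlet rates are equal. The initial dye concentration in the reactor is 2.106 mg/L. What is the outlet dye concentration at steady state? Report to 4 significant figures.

0.9956 mg/L

Species balance: V dC/dt = Q C_in − Q C − k V C.
At steady state: 0 = Q C_in − (Q + kV) C_ss, so C_ss = Q C_in/(Q + kV).
C_ss = 210.8·3.359/(210.8 + 0.4690·1067) = 708.077/711.223 = 0.995577 mg/L.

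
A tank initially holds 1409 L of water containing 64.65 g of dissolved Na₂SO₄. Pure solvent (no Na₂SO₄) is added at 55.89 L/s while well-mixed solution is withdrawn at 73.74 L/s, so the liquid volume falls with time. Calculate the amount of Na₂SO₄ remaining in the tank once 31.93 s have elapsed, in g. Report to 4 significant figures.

Let m(t) be the amount of Na₂SO₄. Volume: V(t) = V₀ + (Q_in − Q_out) t = 1409 − 17.8500 t; V(31.93) = 839.050 L.
Solute balance: dm/dt = 0 − Q_out C = −Q_out m/V(t).
dm/m = −Q_out dt/(V₀ − 17.8500 t); integrating gives ln(m/m₀) = −(Q_out/(Q_in−Q_out)) ln(V/V₀).
m = m₀ (V₀/V)^(Q_out/(Q_in−Q_out)) = 64.65 × (1409/839.050)^(-4.13109) = 7.59561 g.

7.596 g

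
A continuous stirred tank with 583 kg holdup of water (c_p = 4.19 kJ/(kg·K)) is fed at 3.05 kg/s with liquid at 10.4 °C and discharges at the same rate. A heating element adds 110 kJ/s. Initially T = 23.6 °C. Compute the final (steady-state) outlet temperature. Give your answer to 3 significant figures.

19.0 °C

M c_p dT/dt = ṁ c_p (T_in − T) + Q̇.
At steady state dT/dt = 0 ⇒ T_ss = T_in + Q̇/(ṁ c_p) = 10.4 + 110/(3.05·4.19) = 19.008 °C.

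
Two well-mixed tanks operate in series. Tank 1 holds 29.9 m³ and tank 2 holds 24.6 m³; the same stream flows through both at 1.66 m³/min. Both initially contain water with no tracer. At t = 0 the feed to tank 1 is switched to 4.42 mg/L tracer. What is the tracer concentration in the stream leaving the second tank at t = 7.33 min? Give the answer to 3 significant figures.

0.331 mg/L

Species balance on tank i: dCᵢ/dt = (Cᵢ₋₁ − Cᵢ)/τᵢ with τᵢ = Vᵢ/Q.
τ₁ = 29.9/1.66 = 18.012 min; τ₂ = 24.6/1.66 = 14.819 min.
Tank 1: C₁ = C_in(1 − e^(−t/τ₁)). Tank 2 (τ₁ ≠ τ₂): C₂ = C_in[1 − (τ₁ e^(−t/τ₁) − τ₂ e^(−t/τ₂))/(τ₁ − τ₂)].
At t = 7.33: e^(−t/τ₁) = 0.66568, e^(−t/τ₂) = 0.60980.
C₂ = 4.42·[1 − (18.012·0.66568 − 14.819·0.60980)/(3.1928)] = 4.42·0.074961 = 0.33133 mg/L.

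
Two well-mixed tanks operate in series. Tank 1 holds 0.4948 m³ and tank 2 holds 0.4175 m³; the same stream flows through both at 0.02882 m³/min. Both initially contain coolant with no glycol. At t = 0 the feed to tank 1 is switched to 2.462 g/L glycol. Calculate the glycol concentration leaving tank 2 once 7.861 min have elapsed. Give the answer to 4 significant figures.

Species balance on tank i: dCᵢ/dt = (Cᵢ₋₁ − Cᵢ)/τᵢ with τᵢ = Vᵢ/Q.
τ₁ = 0.4948/0.02882 = 17.1686 min; τ₂ = 0.4175/0.02882 = 14.4865 min.
Solving the cascade with C₁(0)=C₂(0)=0 gives C₂(t) = C_in[1 − (τ₁ e^(−t/τ₁) − τ₂ e^(−t/τ₂))/(τ₁ − τ₂)].
At t = 7.861: e^(−t/τ₁) = 0.632630, e^(−t/τ₂) = 0.581209.
C₂ = 2.462·[1 − (17.1686·0.632630 − 14.4865·0.581209)/(2.68217)] = 2.462·0.0896463 = 0.220709 g/L.

0.2207 g/L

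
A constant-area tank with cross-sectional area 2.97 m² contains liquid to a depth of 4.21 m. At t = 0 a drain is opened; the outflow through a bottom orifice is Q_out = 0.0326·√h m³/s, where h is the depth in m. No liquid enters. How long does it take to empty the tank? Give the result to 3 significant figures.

374 s

With no inflow, A dh/dt = −0.0326 √h.
∫ h^(−1/2) dh = −(0.0326/A) ∫ dt, giving 2√h = 2√h₀ − (0.0326/A) t.
Tank is empty when √h = 0: t_empty = 2A√h₀/0.0326.
t_empty = 2·2.97·√4.21/0.0326 = 5.9400·2.0518/0.0326 = 373.86 s.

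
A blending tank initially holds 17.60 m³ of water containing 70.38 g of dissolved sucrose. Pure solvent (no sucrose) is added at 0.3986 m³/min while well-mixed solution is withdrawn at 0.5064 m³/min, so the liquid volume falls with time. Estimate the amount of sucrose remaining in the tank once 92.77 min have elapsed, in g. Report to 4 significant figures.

1.362 g

Let m(t) be the amount of sucrose. Volume: V(t) = V₀ + (Q_in − Q_out) t = 17.60 − 0.107800 t; V(92.77) = 7.59939 m³.
Species balance (pure solvent in): dm/dt = −Q_out · m/V(t).
dm/m = −Q_out dt/(V₀ − 0.107800 t); integrating gives ln(m/m₀) = −(Q_out/(Q_in−Q_out)) ln(V/V₀).
m = m₀ (V₀/V)^(Q_out/(Q_in−Q_out)) = 70.38 × (17.60/7.59939)^(-4.69759) = 1.36170 g.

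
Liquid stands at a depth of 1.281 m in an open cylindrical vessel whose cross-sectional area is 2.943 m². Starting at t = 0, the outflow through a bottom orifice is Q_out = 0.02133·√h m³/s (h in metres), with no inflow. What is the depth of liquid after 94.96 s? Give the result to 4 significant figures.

A dh/dt = −Q_out = −0.02133 √h.
Separate and integrate: 2(√h − √h₀) = −(0.02133/A) t.
√h = √1.281 − 0.02133·94.96/(2·2.943) = 1.13181 − 0.344121 = 0.787692.
h = 0.787692² = 0.620458 m.

0.6205 m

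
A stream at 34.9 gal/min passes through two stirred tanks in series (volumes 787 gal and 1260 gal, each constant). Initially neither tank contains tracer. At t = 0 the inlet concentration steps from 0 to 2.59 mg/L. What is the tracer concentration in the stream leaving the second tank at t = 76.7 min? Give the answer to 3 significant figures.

Each tank obeys Vᵢ dCᵢ/dt = Q(Cᵢ₋₁ − Cᵢ), so τᵢ = Vᵢ/Q.
τ₁ = 787/34.9 = 22.550 min; τ₂ = 1260/34.9 = 36.103 min.
Solving the cascade with C₁(0)=C₂(0)=0 gives C₂(t) = C_in[1 − (τ₁ e^(−t/τ₁) − τ₂ e^(−t/τ₂))/(τ₁ − τ₂)].
At t = 76.7: e^(−t/τ₁) = 0.033330, e^(−t/τ₂) = 0.11950.
C₂ = 2.59·[1 − (22.550·0.033330 − 36.103·0.11950)/(-13.553)] = 2.59·0.73713 = 1.9092 mg/L.

1.91 mg/L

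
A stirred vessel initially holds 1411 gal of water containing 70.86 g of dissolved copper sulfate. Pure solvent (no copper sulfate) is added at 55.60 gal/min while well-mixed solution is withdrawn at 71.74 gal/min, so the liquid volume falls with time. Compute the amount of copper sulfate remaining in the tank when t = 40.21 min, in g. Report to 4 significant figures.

Total volume: dV/dt = Q_in − Q_out = -16.1400 gal/min, so V(t) = 1411 − 16.1400 t and V(40.21) = 762.011 gal.
Species balance (pure solvent in): dm/dt = −Q_out · m/V(t).
dm/m = −Q_out dt/(V₀ − 16.1400 t); integrating gives ln(m/m₀) = −(Q_out/(Q_in−Q_out)) ln(V/V₀).
m = m₀ (V₀/V)^(Q_out/(Q_in−Q_out)) = 70.86 × (1411/762.011)^(-4.44486) = 4.58256 g.

4.583 g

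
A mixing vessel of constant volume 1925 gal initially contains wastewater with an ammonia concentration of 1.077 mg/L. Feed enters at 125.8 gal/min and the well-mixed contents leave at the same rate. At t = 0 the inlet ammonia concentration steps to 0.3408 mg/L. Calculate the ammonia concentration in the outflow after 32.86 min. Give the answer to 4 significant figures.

0.4268 mg/L

Accumulation = in − out for the solute gives V dC/dt = Q(C_in − C).
Rewrite as dC/dt + C/τ = C_in/τ, τ = V/Q = 15.3021 min.
Integrating: C(t) = C_in + (C₀ − C_in) e^(−t/τ).
C(32.86) = 0.3408 + (1.077 − 0.3408)·e^(−32.86/15.3021) = 0.3408 + (0.736200)·0.116785 = 0.426777 mg/L.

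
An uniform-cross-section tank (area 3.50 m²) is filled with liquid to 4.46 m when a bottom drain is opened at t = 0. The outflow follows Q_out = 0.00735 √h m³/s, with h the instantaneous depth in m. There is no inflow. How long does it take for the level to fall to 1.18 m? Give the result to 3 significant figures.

977 s

Mass balance (ρ constant): A dh/dt = −0.00735 √h.
∫ h^(−1/2) dh = −(0.00735/A) ∫ dt, giving 2√h = 2√h₀ − (0.00735/A) t.
t = 2A(√h₀ − √h)/0.00735 = 2·3.50·(√4.46 − √1.18)/0.00735
  = 7.0000 × (2.1119 − 1.0863) / 0.00735 = 976.76 s.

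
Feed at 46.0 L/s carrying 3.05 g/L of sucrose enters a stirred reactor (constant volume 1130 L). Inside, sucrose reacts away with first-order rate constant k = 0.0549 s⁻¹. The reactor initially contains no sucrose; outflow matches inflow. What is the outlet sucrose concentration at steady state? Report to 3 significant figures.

V dC/dt = Q(C_in − C) − k V C.
At steady state: 0 = Q C_in − (Q + kV) C_ss, so C_ss = Q C_in/(Q + kV).
C_ss = 46.0·3.05/(46.0 + 0.0549·1130) = 140.30/108.04 = 1.2986 g/L.

1.30 g/L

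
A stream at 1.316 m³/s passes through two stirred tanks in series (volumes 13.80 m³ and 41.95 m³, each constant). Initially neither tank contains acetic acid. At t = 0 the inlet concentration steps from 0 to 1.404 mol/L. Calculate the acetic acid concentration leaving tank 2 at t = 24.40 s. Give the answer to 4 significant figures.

0.4980 mol/L

Time constants: τᵢ = Vᵢ/Q for each well-mixed tank.
τ₁ = 13.80/1.316 = 10.4863 s; τ₂ = 41.95/1.316 = 31.8769 s.
Solving the cascade with C₁(0)=C₂(0)=0 gives C₂(t) = C_in[1 − (τ₁ e^(−t/τ₁) − τ₂ e^(−t/τ₂))/(τ₁ − τ₂)].
At t = 24.40: e^(−t/τ₁) = 0.0976036, e^(−t/τ₂) = 0.465127.
C₂ = 1.404·[1 − (10.4863·0.0976036 − 31.8769·0.465127)/(-21.3906)] = 1.404·0.354702 = 0.498001 mol/L.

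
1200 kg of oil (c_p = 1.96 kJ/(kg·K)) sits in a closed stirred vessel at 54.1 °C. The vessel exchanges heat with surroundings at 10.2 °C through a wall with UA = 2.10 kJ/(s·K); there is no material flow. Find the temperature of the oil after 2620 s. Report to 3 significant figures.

14.4 °C

Lumped-capacitance energy balance: M c_p dT/dt = UA(T_amb − T).
dT/dt = (T_ss − T)/τ with T_ss = T_amb = 10.200 °C, τ = M c_p/UA = 1200·1.96/2.10 = 1120.0 s.
T approaches T_ss exponentially: T(t) = T_ss + (T₀ − T_ss) e^(−t/τ).
T(2620) = 10.200 + (43.900)·0.096396 = 14.432 °C.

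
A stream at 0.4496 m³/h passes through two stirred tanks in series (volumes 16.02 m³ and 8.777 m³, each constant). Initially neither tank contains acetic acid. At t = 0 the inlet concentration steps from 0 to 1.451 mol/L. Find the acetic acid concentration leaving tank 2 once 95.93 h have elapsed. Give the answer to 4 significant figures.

1.247 mol/L

Species balance on tank i: dCᵢ/dt = (Cᵢ₋₁ − Cᵢ)/τᵢ with τᵢ = Vᵢ/Q.
τ₁ = 16.02/0.4496 = 35.6317 h; τ₂ = 8.777/0.4496 = 19.5218 h.
Tank 1: C₁ = C_in(1 − e^(−t/τ₁)). Tank 2 (τ₁ ≠ τ₂): C₂ = C_in[1 − (τ₁ e^(−t/τ₁) − τ₂ e^(−t/τ₂))/(τ₁ − τ₂)].
At t = 95.93: e^(−t/τ₁) = 0.0677272, e^(−t/τ₂) = 0.00734310.
C₂ = 1.451·[1 − (35.6317·0.0677272 − 19.5218·0.00734310)/(16.1099)] = 1.451·0.859100 = 1.24655 mol/L.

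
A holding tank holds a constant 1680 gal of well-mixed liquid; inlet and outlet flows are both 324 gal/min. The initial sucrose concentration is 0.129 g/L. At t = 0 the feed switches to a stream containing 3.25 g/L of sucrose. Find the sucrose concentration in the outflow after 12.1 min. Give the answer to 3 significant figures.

2.95 g/L

Accumulation = in − out for the solute gives V dC/dt = Q(C_in − C).
So dC/dt = (C_in − C)/τ with τ = V/Q = 1680/324 = 5.1852 min.
This is linear first-order; C(t) = C_in + (C₀ − C_in) e^(−t/τ).
C(12.1) = 3.25 + (0.129 − 3.25)·e^(−12.1/5.1852) = 3.25 + (-3.1210)·0.096949 = 2.9474 g/L.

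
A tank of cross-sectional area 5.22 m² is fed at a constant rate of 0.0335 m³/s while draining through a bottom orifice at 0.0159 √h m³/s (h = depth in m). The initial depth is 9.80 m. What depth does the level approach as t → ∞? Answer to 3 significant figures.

Level balance: A dh/dt = 0.0335 − 0.0159 √h. Setting dh/dt = 0:
Q_in = 0.0159 √h_ss ⇒ √h_ss = 0.0335/0.0159 = 2.1069.
h_ss = 2.1069² = 4.4391 m. (Since h₀ = 9.80 m > h_ss, the level will fall toward this value.)

4.44 m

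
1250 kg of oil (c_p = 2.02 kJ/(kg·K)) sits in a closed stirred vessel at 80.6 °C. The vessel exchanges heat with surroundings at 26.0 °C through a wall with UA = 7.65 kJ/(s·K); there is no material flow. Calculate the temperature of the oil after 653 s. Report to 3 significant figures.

33.6 °C

Unsteady energy balance on the tank contents: M c_p dT/dt = −UA(T − T_amb).
dT/dt = (T_ss − T)/τ with T_ss = T_amb = 26.000 °C, τ = M c_p/UA = 1250·2.02/7.65 = 330.07 s.
Solution: T(t) = T_ss + (T₀ − T_ss) e^(−t/τ).
T(653) = 26.000 + (54.600)·0.13829 = 33.551 °C.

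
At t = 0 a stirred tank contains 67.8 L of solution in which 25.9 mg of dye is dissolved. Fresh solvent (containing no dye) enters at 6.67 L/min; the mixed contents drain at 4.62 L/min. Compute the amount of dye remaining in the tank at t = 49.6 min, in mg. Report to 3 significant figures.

3.29 mg

Total volume: dV/dt = Q_in − Q_out = 2.0500 L/min, so V(t) = 67.8 + 2.0500 t and V(49.6) = 169.48 L.
Solute balance: dm/dt = 0 − Q_out C = −Q_out m/V(t).
dm/m = −Q_out dt/(V₀ + 2.0500 t); integrating gives ln(m/m₀) = −(Q_out/(Q_in−Q_out)) ln(V/V₀).
m = m₀ (V₀/V)^(Q_out/(Q_in−Q_out)) = 25.9 × (67.8/169.48)^(2.2537) = 3.2854 mg.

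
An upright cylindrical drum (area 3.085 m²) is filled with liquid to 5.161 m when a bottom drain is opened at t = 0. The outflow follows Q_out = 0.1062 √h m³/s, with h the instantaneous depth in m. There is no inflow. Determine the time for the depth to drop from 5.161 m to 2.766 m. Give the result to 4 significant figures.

35.36 s

Unsteady balance on liquid volume: A dh/dt = −0.1062 √h.
This is separable: 2 d(√h)/dt = −0.1062/A, so √h = √h₀ − (0.1062/(2A)) t.
t = 2A(√h₀ − √h)/0.1062 = 2·3.085·(√5.161 − √2.766)/0.1062
  = 6.17000 × (2.27178 − 1.66313) / 0.1062 = 35.3615 s.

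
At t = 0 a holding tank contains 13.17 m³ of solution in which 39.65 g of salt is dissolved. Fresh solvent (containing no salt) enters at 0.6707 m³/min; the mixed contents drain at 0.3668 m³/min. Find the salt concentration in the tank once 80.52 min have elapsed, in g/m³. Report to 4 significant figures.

Let m(t) be the amount of salt. Volume: V(t) = V₀ + (Q_in − Q_out) t = 13.17 + 0.303900 t; V(80.52) = 37.6400 m³.
No salt enters, so dm/dt = −Q_out · (m/V).
dm/m = −Q_out dt/(V₀ + 0.303900 t); integrating gives ln(m/m₀) = −(Q_out/(Q_in−Q_out)) ln(V/V₀).
m = m₀ (V₀/V)^(Q_out/(Q_in−Q_out)) = 39.65 × (13.17/37.6400)^(1.20698) = 11.1631 g.
C = m/V = 11.1631/37.6400 = 0.296575 g/m³.

0.2966 g/m³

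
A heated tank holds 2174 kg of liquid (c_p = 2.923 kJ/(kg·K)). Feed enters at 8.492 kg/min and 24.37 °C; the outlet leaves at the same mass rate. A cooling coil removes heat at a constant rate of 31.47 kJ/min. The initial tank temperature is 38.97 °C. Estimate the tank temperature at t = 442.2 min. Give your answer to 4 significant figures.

25.92 °C

First-law balance (no shaft work): M c_p dT/dt = ṁ c_p (T_in − T) − 31.47.
τ = M/ṁ = 256.006 min; T_ss = T_in − Q̇/(ṁ c_p) = 24.37 − 31.47/(8.492·2.923) = 23.1022 °C.
T approaches T_ss exponentially: T(t) = T_ss + (T₀ − T_ss) e^(−t/τ).
T(442.2) = 23.1022 + (15.8678)·e^(−442.2/256.006) = 23.1022 + (15.8678)·0.177763 = 25.9229 °C.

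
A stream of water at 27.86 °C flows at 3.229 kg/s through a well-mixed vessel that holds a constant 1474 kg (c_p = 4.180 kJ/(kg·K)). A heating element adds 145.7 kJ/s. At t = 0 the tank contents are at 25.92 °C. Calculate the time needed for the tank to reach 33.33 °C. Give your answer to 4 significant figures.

398.0 s

M c_p dT/dt = ṁ c_p (T_in − T) + Q̇.
τ = M/ṁ = 456.488 s; T_ss = T_in + Q̇/(ṁ c_p) = 38.6548 °C.
T(t) = T_ss + (T₀ − T_ss) e^(−t/τ). Set T = 33.33:
e^(−t/τ) = (33.33 − 38.6548)/(25.92 − 38.6548) = 0.418131
t = −456.488 · ln(0.418131) = 398.040 s.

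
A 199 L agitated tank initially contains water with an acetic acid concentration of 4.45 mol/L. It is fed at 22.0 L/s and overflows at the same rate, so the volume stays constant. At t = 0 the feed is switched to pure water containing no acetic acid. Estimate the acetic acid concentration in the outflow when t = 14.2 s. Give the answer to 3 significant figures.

0.926 mol/L

Accumulation = in − out for the solute gives V dC/dt = Q(C_in − C).
Rewrite as dC/dt + C/τ = C_in/τ, τ = V/Q = 9.0455 s.
Solution: C(t) = C_in + (C₀ − C_in) e^(−t/τ).
C(14.2) = 0 + (4.45 − 0)·e^(−14.2/9.0455) = 0 + (4.4500)·0.20808 = 0.92594 mol/L.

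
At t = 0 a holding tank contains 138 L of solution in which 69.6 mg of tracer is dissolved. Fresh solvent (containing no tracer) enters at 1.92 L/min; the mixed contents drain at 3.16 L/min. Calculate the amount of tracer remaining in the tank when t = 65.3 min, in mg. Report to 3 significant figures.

Total volume: dV/dt = Q_in − Q_out = -1.2400 L/min, so V(t) = 138 − 1.2400 t and V(65.3) = 57.028 L.
Solute balance: dm/dt = 0 − Q_out C = −Q_out m/V(t).
dm/m = −Q_out dt/(V₀ − 1.2400 t); integrating gives ln(m/m₀) = −(Q_out/(Q_in−Q_out)) ln(V/V₀).
m = m₀ (V₀/V)^(Q_out/(Q_in−Q_out)) = 69.6 × (138/57.028)^(-2.5484) = 7.3208 mg.

7.32 mg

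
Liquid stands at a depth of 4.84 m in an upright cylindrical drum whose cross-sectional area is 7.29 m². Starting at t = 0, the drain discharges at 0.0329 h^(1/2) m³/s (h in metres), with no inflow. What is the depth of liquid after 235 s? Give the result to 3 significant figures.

Mass balance (ρ constant): A dh/dt = −0.0329 √h.
This is separable: 2 d(√h)/dt = −0.0329/A, so √h = √h₀ − (0.0329/(2A)) t.
√h = √4.84 − 0.0329·235/(2·7.29) = 2.2000 − 0.53028 = 1.6697.
h = 1.6697² = 2.7880 m.

2.79 m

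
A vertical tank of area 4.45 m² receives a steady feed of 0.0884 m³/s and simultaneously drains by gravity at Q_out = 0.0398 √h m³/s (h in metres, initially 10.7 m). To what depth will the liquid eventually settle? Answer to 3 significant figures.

4.93 m

A dh/dt = Q_in − 0.0398 √h. Steady state requires inflow = outflow:
Q_in = 0.0398 √h_ss ⇒ √h_ss = 0.0884/0.0398 = 2.2211.
h_ss = 2.2211² = 4.9333 m. (Since h₀ = 10.7 m > h_ss, the level will fall toward this value.)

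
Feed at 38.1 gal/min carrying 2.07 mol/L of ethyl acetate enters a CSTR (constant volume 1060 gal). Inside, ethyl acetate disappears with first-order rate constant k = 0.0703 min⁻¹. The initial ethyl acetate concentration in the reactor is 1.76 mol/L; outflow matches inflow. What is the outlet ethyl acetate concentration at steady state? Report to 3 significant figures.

0.700 mol/L

Species balance: V dC/dt = Q C_in − Q C − k V C.
Steady state (dC/dt = 0): C_ss = Q C_in/(Q + kV) = C_in/(1 + kV/Q).
C_ss = 38.1·2.07/(38.1 + 0.0703·1060) = 78.867/112.62 = 0.70031 mol/L.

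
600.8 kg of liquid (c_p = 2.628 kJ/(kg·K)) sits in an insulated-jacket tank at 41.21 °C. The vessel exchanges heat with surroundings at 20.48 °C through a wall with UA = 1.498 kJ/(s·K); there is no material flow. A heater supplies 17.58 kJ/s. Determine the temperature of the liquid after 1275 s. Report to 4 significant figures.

34.90 °C

Lumped-capacitance energy balance: M c_p dT/dt = UA(T_amb − T) + Q̇.
dT/dt = (T_ss − T)/τ with T_ss = T_amb + Q̇/UA = 20.48 + 17.58/1.498 = 32.2156 °C, τ = M c_p/UA = 600.8·2.628/1.498 = 1054.01 s.
Solution: T(t) = T_ss + (T₀ − T_ss) e^(−t/τ).
T(1275) = 32.2156 + (8.99435)·0.298296 = 34.8986 °C.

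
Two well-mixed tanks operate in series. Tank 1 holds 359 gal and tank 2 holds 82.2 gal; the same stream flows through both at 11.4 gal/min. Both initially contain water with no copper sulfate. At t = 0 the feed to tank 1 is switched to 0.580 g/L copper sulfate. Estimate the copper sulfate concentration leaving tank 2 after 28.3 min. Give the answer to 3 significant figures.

0.277 g/L

Each tank obeys Vᵢ dCᵢ/dt = Q(Cᵢ₋₁ − Cᵢ), so τᵢ = Vᵢ/Q.
τ₁ = 359/11.4 = 31.491 min; τ₂ = 82.2/11.4 = 7.2105 min.
Solving the cascade with C₁(0)=C₂(0)=0 gives C₂(t) = C_in[1 − (τ₁ e^(−t/τ₁) − τ₂ e^(−t/τ₂))/(τ₁ − τ₂)].
At t = 28.3: e^(−t/τ₁) = 0.40711, e^(−t/τ₂) = 0.019746.
C₂ = 0.580·[1 − (31.491·0.40711 − 7.2105·0.019746)/(24.281)] = 0.580·0.47785 = 0.27715 g/L.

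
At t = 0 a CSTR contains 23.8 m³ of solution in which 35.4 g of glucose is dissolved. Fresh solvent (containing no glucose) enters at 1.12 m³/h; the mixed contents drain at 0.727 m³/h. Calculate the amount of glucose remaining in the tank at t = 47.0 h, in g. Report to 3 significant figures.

Total volume: dV/dt = Q_in − Q_out = 0.39300 m³/h, so V(t) = 23.8 + 0.39300 t and V(47.0) = 42.271 m³.
No glucose enters, so dm/dt = −Q_out · (m/V).
Separate: dm/m = −Q_out dt/V(t) ⇒ ln(m/m₀) = −(Q_out/(Q_in−Q_out)) ln(V/V₀).
m = m₀ (V₀/V)^(Q_out/(Q_in−Q_out)) = 35.4 × (23.8/42.271)^(1.8499) = 12.233 g.

12.2 g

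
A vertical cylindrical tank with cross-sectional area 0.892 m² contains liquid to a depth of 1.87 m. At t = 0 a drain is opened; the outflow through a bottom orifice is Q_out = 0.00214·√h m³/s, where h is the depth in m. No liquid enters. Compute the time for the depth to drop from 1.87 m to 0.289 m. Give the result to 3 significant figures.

692 s

With no inflow, A dh/dt = −0.00214 √h.
∫ h^(−1/2) dh = −(0.00214/A) ∫ dt, giving 2√h = 2√h₀ − (0.00214/A) t.
t = 2A(√h₀ − √h)/0.00214 = 2·0.892·(√1.87 − √0.289)/0.00214
  = 1.7840 × (1.3675 − 0.53759) / 0.00214 = 691.84 s.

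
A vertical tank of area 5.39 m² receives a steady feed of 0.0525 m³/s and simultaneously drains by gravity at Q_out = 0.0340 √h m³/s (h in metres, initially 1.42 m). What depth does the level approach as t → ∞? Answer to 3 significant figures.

2.38 m

Mass balance (ρ constant): A dh/dt = Q_in − 0.0340 √h. At steady state dh/dt = 0:
Q_in = 0.0340 √h_ss ⇒ √h_ss = 0.0525/0.0340 = 1.5441.
h_ss = 1.5441² = 2.3843 m. (Since h₀ = 1.42 m < h_ss, the level will rise toward this value.)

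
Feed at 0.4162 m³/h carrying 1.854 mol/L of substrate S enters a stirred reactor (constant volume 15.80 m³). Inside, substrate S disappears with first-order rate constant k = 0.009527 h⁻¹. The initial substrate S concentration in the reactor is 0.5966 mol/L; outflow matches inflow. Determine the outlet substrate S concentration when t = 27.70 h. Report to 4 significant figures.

Accumulation = in − out − consumed: V dC/dt = Q C_in − Q C − k V C.
dC/dt = (Q/V) C_in − (Q/V + k) C; effective rate a = Q/V + k = 0.0263418 + 0.009527 = 0.0358688 h⁻¹.
C_ss = Q C_in/(Q + kV) = 1.36156 mol/L; C(t) = C_ss + (C₀ − C_ss) e^(−a t).
C(27.70) = 1.36156 + (-0.764964)·e^(−0.0358688·27.70) = 1.36156 + (-0.764964)·0.370254 = 1.07833 mol/L.

1.078 mol/L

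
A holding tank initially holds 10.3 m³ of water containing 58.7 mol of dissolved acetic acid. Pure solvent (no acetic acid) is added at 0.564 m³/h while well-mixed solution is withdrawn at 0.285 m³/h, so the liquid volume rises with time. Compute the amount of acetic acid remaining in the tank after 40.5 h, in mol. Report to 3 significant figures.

27.5 mol

Let m(t) be the amount of acetic acid. Volume: V(t) = V₀ + (Q_in − Q_out) t = 10.3 + 0.27900 t; V(40.5) = 21.599 m³.
Solute balance: dm/dt = 0 − Q_out C = −Q_out m/V(t).
Separate: dm/m = −Q_out dt/V(t) ⇒ ln(m/m₀) = −(Q_out/(Q_in−Q_out)) ln(V/V₀).
m = m₀ (V₀/V)^(Q_out/(Q_in−Q_out)) = 58.7 × (10.3/21.599)^(1.0215) = 27.550 mol.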